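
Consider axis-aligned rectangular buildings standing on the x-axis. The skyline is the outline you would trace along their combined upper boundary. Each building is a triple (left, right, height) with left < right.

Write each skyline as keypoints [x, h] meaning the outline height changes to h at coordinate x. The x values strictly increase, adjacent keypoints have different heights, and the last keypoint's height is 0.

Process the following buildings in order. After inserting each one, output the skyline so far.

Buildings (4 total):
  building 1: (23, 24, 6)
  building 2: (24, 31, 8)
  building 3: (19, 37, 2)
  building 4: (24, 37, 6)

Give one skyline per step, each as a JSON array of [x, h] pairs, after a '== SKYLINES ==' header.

== SKYLINES ==
[[23,6],[24,0]]
[[23,6],[24,8],[31,0]]
[[19,2],[23,6],[24,8],[31,2],[37,0]]
[[19,2],[23,6],[24,8],[31,6],[37,0]]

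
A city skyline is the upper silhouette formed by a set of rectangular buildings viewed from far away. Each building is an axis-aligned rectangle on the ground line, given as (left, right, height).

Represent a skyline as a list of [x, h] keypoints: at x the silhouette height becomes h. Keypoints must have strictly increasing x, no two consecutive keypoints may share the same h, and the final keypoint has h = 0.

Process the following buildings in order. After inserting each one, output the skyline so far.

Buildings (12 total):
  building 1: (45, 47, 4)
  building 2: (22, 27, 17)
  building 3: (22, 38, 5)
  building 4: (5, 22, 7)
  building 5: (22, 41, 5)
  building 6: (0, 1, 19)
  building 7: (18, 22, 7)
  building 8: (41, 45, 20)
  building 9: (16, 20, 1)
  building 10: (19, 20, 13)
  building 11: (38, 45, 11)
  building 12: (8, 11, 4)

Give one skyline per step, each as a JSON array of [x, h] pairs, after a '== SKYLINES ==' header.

== SKYLINES ==
[[45,4],[47,0]]
[[22,17],[27,0],[45,4],[47,0]]
[[22,17],[27,5],[38,0],[45,4],[47,0]]
[[5,7],[22,17],[27,5],[38,0],[45,4],[47,0]]
[[5,7],[22,17],[27,5],[41,0],[45,4],[47,0]]
[[0,19],[1,0],[5,7],[22,17],[27,5],[41,0],[45,4],[47,0]]
[[0,19],[1,0],[5,7],[22,17],[27,5],[41,0],[45,4],[47,0]]
[[0,19],[1,0],[5,7],[22,17],[27,5],[41,20],[45,4],[47,0]]
[[0,19],[1,0],[5,7],[22,17],[27,5],[41,20],[45,4],[47,0]]
[[0,19],[1,0],[5,7],[19,13],[20,7],[22,17],[27,5],[41,20],[45,4],[47,0]]
[[0,19],[1,0],[5,7],[19,13],[20,7],[22,17],[27,5],[38,11],[41,20],[45,4],[47,0]]
[[0,19],[1,0],[5,7],[19,13],[20,7],[22,17],[27,5],[38,11],[41,20],[45,4],[47,0]]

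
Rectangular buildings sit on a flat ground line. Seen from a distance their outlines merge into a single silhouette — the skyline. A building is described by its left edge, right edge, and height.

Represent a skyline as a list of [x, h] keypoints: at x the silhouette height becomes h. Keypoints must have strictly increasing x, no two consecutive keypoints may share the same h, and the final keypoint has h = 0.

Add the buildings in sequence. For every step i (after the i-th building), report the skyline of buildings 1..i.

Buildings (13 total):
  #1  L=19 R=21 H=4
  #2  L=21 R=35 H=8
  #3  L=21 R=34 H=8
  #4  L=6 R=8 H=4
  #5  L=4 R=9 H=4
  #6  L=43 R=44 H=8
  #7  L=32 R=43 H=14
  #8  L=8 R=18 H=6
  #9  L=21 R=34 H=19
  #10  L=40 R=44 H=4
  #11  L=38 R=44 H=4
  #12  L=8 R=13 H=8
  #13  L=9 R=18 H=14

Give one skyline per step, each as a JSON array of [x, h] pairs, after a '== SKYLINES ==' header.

== SKYLINES ==
[[19,4],[21,0]]
[[19,4],[21,8],[35,0]]
[[19,4],[21,8],[35,0]]
[[6,4],[8,0],[19,4],[21,8],[35,0]]
[[4,4],[9,0],[19,4],[21,8],[35,0]]
[[4,4],[9,0],[19,4],[21,8],[35,0],[43,8],[44,0]]
[[4,4],[9,0],[19,4],[21,8],[32,14],[43,8],[44,0]]
[[4,4],[8,6],[18,0],[19,4],[21,8],[32,14],[43,8],[44,0]]
[[4,4],[8,6],[18,0],[19,4],[21,19],[34,14],[43,8],[44,0]]
[[4,4],[8,6],[18,0],[19,4],[21,19],[34,14],[43,8],[44,0]]
[[4,4],[8,6],[18,0],[19,4],[21,19],[34,14],[43,8],[44,0]]
[[4,4],[8,8],[13,6],[18,0],[19,4],[21,19],[34,14],[43,8],[44,0]]
[[4,4],[8,8],[9,14],[18,0],[19,4],[21,19],[34,14],[43,8],[44,0]]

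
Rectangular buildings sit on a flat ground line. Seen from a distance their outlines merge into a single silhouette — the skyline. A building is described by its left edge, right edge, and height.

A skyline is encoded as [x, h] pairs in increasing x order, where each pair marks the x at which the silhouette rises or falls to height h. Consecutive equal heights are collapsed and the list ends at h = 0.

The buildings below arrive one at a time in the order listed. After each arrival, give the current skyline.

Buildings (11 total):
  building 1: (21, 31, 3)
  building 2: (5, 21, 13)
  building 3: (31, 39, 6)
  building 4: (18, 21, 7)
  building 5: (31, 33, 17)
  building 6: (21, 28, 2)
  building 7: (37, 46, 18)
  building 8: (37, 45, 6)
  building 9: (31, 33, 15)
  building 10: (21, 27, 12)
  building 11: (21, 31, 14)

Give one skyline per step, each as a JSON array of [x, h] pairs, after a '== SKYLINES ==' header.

== SKYLINES ==
[[21,3],[31,0]]
[[5,13],[21,3],[31,0]]
[[5,13],[21,3],[31,6],[39,0]]
[[5,13],[21,3],[31,6],[39,0]]
[[5,13],[21,3],[31,17],[33,6],[39,0]]
[[5,13],[21,3],[31,17],[33,6],[39,0]]
[[5,13],[21,3],[31,17],[33,6],[37,18],[46,0]]
[[5,13],[21,3],[31,17],[33,6],[37,18],[46,0]]
[[5,13],[21,3],[31,17],[33,6],[37,18],[46,0]]
[[5,13],[21,12],[27,3],[31,17],[33,6],[37,18],[46,0]]
[[5,13],[21,14],[31,17],[33,6],[37,18],[46,0]]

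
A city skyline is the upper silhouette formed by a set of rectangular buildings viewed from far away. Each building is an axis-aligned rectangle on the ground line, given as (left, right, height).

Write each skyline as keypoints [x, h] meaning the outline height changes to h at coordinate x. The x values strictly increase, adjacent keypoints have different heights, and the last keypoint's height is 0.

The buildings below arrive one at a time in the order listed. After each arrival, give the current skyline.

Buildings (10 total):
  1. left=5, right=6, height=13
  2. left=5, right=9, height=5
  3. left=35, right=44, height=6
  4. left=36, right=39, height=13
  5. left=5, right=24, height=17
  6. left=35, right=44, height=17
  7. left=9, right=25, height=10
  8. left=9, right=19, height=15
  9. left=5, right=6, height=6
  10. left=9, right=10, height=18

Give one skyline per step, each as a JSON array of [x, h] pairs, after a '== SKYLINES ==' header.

== SKYLINES ==
[[5,13],[6,0]]
[[5,13],[6,5],[9,0]]
[[5,13],[6,5],[9,0],[35,6],[44,0]]
[[5,13],[6,5],[9,0],[35,6],[36,13],[39,6],[44,0]]
[[5,17],[24,0],[35,6],[36,13],[39,6],[44,0]]
[[5,17],[24,0],[35,17],[44,0]]
[[5,17],[24,10],[25,0],[35,17],[44,0]]
[[5,17],[24,10],[25,0],[35,17],[44,0]]
[[5,17],[24,10],[25,0],[35,17],[44,0]]
[[5,17],[9,18],[10,17],[24,10],[25,0],[35,17],[44,0]]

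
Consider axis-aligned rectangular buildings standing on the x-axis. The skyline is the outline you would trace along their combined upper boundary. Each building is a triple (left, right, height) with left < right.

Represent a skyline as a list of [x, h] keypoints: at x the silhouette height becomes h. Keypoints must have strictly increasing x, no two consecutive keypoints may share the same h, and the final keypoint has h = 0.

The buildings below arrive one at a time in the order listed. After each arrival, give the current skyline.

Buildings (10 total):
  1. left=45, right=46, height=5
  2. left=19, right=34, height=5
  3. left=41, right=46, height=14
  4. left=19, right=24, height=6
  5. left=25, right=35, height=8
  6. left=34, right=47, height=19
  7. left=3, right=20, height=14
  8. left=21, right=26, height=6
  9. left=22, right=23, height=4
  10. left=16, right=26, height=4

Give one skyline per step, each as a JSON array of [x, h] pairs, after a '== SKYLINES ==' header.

== SKYLINES ==
[[45,5],[46,0]]
[[19,5],[34,0],[45,5],[46,0]]
[[19,5],[34,0],[41,14],[46,0]]
[[19,6],[24,5],[34,0],[41,14],[46,0]]
[[19,6],[24,5],[25,8],[35,0],[41,14],[46,0]]
[[19,6],[24,5],[25,8],[34,19],[47,0]]
[[3,14],[20,6],[24,5],[25,8],[34,19],[47,0]]
[[3,14],[20,6],[25,8],[34,19],[47,0]]
[[3,14],[20,6],[25,8],[34,19],[47,0]]
[[3,14],[20,6],[25,8],[34,19],[47,0]]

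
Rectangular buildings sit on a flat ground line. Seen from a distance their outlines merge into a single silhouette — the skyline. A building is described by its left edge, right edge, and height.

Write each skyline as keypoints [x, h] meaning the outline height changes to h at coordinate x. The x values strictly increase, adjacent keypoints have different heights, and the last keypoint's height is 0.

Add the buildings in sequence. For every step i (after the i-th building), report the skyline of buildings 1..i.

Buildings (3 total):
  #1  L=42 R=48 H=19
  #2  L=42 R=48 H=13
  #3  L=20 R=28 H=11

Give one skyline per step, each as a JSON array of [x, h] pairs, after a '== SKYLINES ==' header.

== SKYLINES ==
[[42,19],[48,0]]
[[42,19],[48,0]]
[[20,11],[28,0],[42,19],[48,0]]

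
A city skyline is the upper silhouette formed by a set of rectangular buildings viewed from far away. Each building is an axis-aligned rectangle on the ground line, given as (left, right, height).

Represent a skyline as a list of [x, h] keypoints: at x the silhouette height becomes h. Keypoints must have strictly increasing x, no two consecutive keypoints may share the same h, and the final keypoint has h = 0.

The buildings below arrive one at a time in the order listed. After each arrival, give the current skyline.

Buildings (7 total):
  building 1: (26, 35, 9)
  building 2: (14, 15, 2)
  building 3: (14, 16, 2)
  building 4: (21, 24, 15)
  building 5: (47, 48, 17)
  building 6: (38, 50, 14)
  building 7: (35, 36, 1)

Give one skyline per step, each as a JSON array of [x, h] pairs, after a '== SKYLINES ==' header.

== SKYLINES ==
[[26,9],[35,0]]
[[14,2],[15,0],[26,9],[35,0]]
[[14,2],[16,0],[26,9],[35,0]]
[[14,2],[16,0],[21,15],[24,0],[26,9],[35,0]]
[[14,2],[16,0],[21,15],[24,0],[26,9],[35,0],[47,17],[48,0]]
[[14,2],[16,0],[21,15],[24,0],[26,9],[35,0],[38,14],[47,17],[48,14],[50,0]]
[[14,2],[16,0],[21,15],[24,0],[26,9],[35,1],[36,0],[38,14],[47,17],[48,14],[50,0]]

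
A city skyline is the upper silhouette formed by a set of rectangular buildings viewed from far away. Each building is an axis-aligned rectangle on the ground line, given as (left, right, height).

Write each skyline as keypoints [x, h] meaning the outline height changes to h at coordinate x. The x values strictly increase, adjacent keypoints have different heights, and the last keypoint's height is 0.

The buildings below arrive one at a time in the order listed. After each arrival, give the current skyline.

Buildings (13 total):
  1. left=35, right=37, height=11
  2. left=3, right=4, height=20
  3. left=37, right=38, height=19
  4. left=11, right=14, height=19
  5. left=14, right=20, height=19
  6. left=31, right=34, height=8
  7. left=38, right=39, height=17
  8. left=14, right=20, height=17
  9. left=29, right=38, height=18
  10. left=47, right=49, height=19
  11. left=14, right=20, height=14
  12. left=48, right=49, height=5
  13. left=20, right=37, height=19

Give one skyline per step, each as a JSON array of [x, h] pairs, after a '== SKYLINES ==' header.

== SKYLINES ==
[[35,11],[37,0]]
[[3,20],[4,0],[35,11],[37,0]]
[[3,20],[4,0],[35,11],[37,19],[38,0]]
[[3,20],[4,0],[11,19],[14,0],[35,11],[37,19],[38,0]]
[[3,20],[4,0],[11,19],[20,0],[35,11],[37,19],[38,0]]
[[3,20],[4,0],[11,19],[20,0],[31,8],[34,0],[35,11],[37,19],[38,0]]
[[3,20],[4,0],[11,19],[20,0],[31,8],[34,0],[35,11],[37,19],[38,17],[39,0]]
[[3,20],[4,0],[11,19],[20,0],[31,8],[34,0],[35,11],[37,19],[38,17],[39,0]]
[[3,20],[4,0],[11,19],[20,0],[29,18],[37,19],[38,17],[39,0]]
[[3,20],[4,0],[11,19],[20,0],[29,18],[37,19],[38,17],[39,0],[47,19],[49,0]]
[[3,20],[4,0],[11,19],[20,0],[29,18],[37,19],[38,17],[39,0],[47,19],[49,0]]
[[3,20],[4,0],[11,19],[20,0],[29,18],[37,19],[38,17],[39,0],[47,19],[49,0]]
[[3,20],[4,0],[11,19],[38,17],[39,0],[47,19],[49,0]]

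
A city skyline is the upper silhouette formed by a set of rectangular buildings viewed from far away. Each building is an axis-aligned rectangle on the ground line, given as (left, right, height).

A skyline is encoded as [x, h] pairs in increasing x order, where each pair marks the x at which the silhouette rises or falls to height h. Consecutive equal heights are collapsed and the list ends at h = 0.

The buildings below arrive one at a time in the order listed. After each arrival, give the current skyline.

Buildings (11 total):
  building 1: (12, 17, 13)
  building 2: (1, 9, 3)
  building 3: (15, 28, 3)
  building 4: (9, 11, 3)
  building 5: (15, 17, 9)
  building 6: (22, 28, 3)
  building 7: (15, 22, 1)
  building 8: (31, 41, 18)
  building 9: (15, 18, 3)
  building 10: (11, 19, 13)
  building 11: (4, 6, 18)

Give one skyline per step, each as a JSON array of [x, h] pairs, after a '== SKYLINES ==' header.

== SKYLINES ==
[[12,13],[17,0]]
[[1,3],[9,0],[12,13],[17,0]]
[[1,3],[9,0],[12,13],[17,3],[28,0]]
[[1,3],[11,0],[12,13],[17,3],[28,0]]
[[1,3],[11,0],[12,13],[17,3],[28,0]]
[[1,3],[11,0],[12,13],[17,3],[28,0]]
[[1,3],[11,0],[12,13],[17,3],[28,0]]
[[1,3],[11,0],[12,13],[17,3],[28,0],[31,18],[41,0]]
[[1,3],[11,0],[12,13],[17,3],[28,0],[31,18],[41,0]]
[[1,3],[11,13],[19,3],[28,0],[31,18],[41,0]]
[[1,3],[4,18],[6,3],[11,13],[19,3],[28,0],[31,18],[41,0]]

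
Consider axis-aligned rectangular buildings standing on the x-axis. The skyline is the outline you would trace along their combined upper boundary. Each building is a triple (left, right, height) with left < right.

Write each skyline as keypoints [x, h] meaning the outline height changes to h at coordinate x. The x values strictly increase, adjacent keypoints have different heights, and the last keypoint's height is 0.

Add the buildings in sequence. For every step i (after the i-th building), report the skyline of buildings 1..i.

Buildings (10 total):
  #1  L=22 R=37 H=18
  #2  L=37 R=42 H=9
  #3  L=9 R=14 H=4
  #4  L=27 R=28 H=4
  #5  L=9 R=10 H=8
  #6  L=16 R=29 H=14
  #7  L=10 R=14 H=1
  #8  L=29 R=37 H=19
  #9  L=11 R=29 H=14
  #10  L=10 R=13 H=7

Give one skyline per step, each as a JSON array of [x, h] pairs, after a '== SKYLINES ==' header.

== SKYLINES ==
[[22,18],[37,0]]
[[22,18],[37,9],[42,0]]
[[9,4],[14,0],[22,18],[37,9],[42,0]]
[[9,4],[14,0],[22,18],[37,9],[42,0]]
[[9,8],[10,4],[14,0],[22,18],[37,9],[42,0]]
[[9,8],[10,4],[14,0],[16,14],[22,18],[37,9],[42,0]]
[[9,8],[10,4],[14,0],[16,14],[22,18],[37,9],[42,0]]
[[9,8],[10,4],[14,0],[16,14],[22,18],[29,19],[37,9],[42,0]]
[[9,8],[10,4],[11,14],[22,18],[29,19],[37,9],[42,0]]
[[9,8],[10,7],[11,14],[22,18],[29,19],[37,9],[42,0]]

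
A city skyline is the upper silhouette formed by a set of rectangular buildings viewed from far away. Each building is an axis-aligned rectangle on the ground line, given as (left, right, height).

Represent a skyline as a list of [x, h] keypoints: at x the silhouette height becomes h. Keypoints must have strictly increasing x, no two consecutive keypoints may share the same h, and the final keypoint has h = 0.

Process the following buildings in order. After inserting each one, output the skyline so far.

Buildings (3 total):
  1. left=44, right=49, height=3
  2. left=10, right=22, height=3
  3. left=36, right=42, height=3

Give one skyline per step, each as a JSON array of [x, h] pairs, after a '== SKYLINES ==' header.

== SKYLINES ==
[[44,3],[49,0]]
[[10,3],[22,0],[44,3],[49,0]]
[[10,3],[22,0],[36,3],[42,0],[44,3],[49,0]]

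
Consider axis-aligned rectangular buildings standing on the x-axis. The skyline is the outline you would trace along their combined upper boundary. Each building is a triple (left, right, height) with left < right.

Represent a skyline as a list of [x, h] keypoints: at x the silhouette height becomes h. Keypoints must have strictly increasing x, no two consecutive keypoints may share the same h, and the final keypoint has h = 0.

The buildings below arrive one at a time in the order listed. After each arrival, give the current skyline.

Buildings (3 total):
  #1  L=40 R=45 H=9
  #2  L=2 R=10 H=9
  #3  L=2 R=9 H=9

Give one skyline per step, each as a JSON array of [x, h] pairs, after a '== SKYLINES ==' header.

== SKYLINES ==
[[40,9],[45,0]]
[[2,9],[10,0],[40,9],[45,0]]
[[2,9],[10,0],[40,9],[45,0]]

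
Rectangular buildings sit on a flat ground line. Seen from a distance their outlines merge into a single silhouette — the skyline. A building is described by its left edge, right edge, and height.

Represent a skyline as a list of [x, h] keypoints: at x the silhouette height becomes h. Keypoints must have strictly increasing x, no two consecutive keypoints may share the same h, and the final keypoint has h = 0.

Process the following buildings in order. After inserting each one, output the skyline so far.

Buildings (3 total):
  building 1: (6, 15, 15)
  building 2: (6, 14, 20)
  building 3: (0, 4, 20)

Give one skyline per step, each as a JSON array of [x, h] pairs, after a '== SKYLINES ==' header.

== SKYLINES ==
[[6,15],[15,0]]
[[6,20],[14,15],[15,0]]
[[0,20],[4,0],[6,20],[14,15],[15,0]]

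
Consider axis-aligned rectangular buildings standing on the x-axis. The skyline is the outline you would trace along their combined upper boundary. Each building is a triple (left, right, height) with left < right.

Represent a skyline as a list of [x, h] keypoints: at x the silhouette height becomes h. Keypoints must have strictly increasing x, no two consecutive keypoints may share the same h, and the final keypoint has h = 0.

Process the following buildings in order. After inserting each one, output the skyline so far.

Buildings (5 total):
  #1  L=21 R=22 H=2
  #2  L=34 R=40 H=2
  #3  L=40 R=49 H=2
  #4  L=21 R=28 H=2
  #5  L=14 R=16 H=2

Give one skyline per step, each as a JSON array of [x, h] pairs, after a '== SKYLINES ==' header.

== SKYLINES ==
[[21,2],[22,0]]
[[21,2],[22,0],[34,2],[40,0]]
[[21,2],[22,0],[34,2],[49,0]]
[[21,2],[28,0],[34,2],[49,0]]
[[14,2],[16,0],[21,2],[28,0],[34,2],[49,0]]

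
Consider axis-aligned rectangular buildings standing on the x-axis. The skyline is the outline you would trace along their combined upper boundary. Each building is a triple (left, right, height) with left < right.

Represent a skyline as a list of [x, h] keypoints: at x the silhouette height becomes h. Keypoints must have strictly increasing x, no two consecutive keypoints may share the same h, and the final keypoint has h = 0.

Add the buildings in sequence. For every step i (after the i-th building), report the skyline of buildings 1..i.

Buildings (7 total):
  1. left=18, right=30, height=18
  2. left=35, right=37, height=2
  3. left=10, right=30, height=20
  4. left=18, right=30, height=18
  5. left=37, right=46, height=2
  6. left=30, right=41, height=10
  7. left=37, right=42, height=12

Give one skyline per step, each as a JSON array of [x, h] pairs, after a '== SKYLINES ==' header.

== SKYLINES ==
[[18,18],[30,0]]
[[18,18],[30,0],[35,2],[37,0]]
[[10,20],[30,0],[35,2],[37,0]]
[[10,20],[30,0],[35,2],[37,0]]
[[10,20],[30,0],[35,2],[46,0]]
[[10,20],[30,10],[41,2],[46,0]]
[[10,20],[30,10],[37,12],[42,2],[46,0]]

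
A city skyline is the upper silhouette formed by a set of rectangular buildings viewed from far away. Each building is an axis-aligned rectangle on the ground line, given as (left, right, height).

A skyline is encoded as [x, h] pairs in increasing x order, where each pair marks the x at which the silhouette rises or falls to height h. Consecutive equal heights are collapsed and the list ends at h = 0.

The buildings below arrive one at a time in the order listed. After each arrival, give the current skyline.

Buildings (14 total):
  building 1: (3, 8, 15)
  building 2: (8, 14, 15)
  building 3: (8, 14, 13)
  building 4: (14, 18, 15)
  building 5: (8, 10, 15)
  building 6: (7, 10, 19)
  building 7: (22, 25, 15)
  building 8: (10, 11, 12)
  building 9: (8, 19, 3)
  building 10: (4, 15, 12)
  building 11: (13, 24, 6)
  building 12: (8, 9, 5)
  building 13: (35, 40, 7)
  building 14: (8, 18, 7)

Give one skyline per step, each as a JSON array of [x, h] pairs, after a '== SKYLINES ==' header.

== SKYLINES ==
[[3,15],[8,0]]
[[3,15],[14,0]]
[[3,15],[14,0]]
[[3,15],[18,0]]
[[3,15],[18,0]]
[[3,15],[7,19],[10,15],[18,0]]
[[3,15],[7,19],[10,15],[18,0],[22,15],[25,0]]
[[3,15],[7,19],[10,15],[18,0],[22,15],[25,0]]
[[3,15],[7,19],[10,15],[18,3],[19,0],[22,15],[25,0]]
[[3,15],[7,19],[10,15],[18,3],[19,0],[22,15],[25,0]]
[[3,15],[7,19],[10,15],[18,6],[22,15],[25,0]]
[[3,15],[7,19],[10,15],[18,6],[22,15],[25,0]]
[[3,15],[7,19],[10,15],[18,6],[22,15],[25,0],[35,7],[40,0]]
[[3,15],[7,19],[10,15],[18,6],[22,15],[25,0],[35,7],[40,0]]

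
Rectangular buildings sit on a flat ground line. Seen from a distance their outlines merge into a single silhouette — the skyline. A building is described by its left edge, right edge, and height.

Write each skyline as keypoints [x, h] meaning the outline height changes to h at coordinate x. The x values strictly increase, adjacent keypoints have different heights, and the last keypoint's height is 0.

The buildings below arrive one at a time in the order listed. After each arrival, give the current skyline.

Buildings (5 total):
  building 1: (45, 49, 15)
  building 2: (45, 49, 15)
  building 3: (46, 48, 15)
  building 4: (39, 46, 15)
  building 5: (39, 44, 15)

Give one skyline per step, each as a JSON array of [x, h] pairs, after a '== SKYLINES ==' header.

== SKYLINES ==
[[45,15],[49,0]]
[[45,15],[49,0]]
[[45,15],[49,0]]
[[39,15],[49,0]]
[[39,15],[49,0]]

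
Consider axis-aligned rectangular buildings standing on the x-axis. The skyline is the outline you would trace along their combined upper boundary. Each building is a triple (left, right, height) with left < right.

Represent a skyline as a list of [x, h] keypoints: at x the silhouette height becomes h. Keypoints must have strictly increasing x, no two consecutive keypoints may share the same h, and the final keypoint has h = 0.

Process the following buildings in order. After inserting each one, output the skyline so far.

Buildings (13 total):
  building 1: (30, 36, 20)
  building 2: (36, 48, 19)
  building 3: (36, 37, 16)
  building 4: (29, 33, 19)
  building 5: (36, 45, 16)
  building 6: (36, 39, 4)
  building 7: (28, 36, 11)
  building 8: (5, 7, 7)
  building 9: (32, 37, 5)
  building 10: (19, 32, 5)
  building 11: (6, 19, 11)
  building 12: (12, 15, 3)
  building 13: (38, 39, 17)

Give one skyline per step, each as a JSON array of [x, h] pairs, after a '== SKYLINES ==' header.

== SKYLINES ==
[[30,20],[36,0]]
[[30,20],[36,19],[48,0]]
[[30,20],[36,19],[48,0]]
[[29,19],[30,20],[36,19],[48,0]]
[[29,19],[30,20],[36,19],[48,0]]
[[29,19],[30,20],[36,19],[48,0]]
[[28,11],[29,19],[30,20],[36,19],[48,0]]
[[5,7],[7,0],[28,11],[29,19],[30,20],[36,19],[48,0]]
[[5,7],[7,0],[28,11],[29,19],[30,20],[36,19],[48,0]]
[[5,7],[7,0],[19,5],[28,11],[29,19],[30,20],[36,19],[48,0]]
[[5,7],[6,11],[19,5],[28,11],[29,19],[30,20],[36,19],[48,0]]
[[5,7],[6,11],[19,5],[28,11],[29,19],[30,20],[36,19],[48,0]]
[[5,7],[6,11],[19,5],[28,11],[29,19],[30,20],[36,19],[48,0]]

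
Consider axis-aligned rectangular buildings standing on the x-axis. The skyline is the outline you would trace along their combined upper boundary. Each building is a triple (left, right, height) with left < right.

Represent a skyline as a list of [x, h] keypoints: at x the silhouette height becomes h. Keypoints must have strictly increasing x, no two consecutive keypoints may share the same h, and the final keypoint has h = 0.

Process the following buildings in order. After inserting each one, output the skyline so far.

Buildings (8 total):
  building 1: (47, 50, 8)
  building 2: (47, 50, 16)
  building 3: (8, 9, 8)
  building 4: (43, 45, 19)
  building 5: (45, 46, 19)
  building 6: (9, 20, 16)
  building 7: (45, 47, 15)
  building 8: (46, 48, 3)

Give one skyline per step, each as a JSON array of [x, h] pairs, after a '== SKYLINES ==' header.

== SKYLINES ==
[[47,8],[50,0]]
[[47,16],[50,0]]
[[8,8],[9,0],[47,16],[50,0]]
[[8,8],[9,0],[43,19],[45,0],[47,16],[50,0]]
[[8,8],[9,0],[43,19],[46,0],[47,16],[50,0]]
[[8,8],[9,16],[20,0],[43,19],[46,0],[47,16],[50,0]]
[[8,8],[9,16],[20,0],[43,19],[46,15],[47,16],[50,0]]
[[8,8],[9,16],[20,0],[43,19],[46,15],[47,16],[50,0]]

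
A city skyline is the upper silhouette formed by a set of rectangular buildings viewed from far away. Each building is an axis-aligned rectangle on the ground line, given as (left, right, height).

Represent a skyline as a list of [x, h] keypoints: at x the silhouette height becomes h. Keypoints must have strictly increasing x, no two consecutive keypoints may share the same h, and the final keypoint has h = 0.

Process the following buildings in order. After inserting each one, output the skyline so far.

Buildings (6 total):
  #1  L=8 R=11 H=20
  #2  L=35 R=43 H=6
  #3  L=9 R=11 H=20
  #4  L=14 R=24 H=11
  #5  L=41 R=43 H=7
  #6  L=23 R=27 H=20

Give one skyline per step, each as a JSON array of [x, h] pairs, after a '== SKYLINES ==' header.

== SKYLINES ==
[[8,20],[11,0]]
[[8,20],[11,0],[35,6],[43,0]]
[[8,20],[11,0],[35,6],[43,0]]
[[8,20],[11,0],[14,11],[24,0],[35,6],[43,0]]
[[8,20],[11,0],[14,11],[24,0],[35,6],[41,7],[43,0]]
[[8,20],[11,0],[14,11],[23,20],[27,0],[35,6],[41,7],[43,0]]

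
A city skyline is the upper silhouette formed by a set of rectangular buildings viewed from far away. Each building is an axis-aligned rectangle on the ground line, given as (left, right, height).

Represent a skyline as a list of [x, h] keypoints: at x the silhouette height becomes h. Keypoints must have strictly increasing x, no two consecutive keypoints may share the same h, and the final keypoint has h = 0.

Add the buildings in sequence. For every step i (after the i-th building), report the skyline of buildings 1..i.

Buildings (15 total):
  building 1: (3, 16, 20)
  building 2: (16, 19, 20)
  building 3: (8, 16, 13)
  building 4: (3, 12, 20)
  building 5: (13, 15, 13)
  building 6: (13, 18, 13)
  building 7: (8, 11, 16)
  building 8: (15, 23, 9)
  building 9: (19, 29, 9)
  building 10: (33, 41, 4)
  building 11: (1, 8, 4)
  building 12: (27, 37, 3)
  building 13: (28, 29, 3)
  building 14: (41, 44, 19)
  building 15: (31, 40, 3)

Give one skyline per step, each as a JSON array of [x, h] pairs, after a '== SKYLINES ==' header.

== SKYLINES ==
[[3,20],[16,0]]
[[3,20],[19,0]]
[[3,20],[19,0]]
[[3,20],[19,0]]
[[3,20],[19,0]]
[[3,20],[19,0]]
[[3,20],[19,0]]
[[3,20],[19,9],[23,0]]
[[3,20],[19,9],[29,0]]
[[3,20],[19,9],[29,0],[33,4],[41,0]]
[[1,4],[3,20],[19,9],[29,0],[33,4],[41,0]]
[[1,4],[3,20],[19,9],[29,3],[33,4],[41,0]]
[[1,4],[3,20],[19,9],[29,3],[33,4],[41,0]]
[[1,4],[3,20],[19,9],[29,3],[33,4],[41,19],[44,0]]
[[1,4],[3,20],[19,9],[29,3],[33,4],[41,19],[44,0]]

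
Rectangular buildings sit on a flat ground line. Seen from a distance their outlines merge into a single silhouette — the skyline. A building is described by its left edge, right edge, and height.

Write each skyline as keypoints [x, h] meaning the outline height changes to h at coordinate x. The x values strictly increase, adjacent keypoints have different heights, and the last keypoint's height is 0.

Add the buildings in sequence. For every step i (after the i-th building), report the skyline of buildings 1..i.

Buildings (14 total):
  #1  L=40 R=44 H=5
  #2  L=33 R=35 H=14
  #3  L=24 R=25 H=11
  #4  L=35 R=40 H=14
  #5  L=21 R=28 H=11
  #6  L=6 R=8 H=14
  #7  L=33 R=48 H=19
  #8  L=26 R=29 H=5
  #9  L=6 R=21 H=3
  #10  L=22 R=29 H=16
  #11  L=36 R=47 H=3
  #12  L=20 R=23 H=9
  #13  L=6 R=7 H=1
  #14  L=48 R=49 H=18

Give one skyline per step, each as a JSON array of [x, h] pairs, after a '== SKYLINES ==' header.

== SKYLINES ==
[[40,5],[44,0]]
[[33,14],[35,0],[40,5],[44,0]]
[[24,11],[25,0],[33,14],[35,0],[40,5],[44,0]]
[[24,11],[25,0],[33,14],[40,5],[44,0]]
[[21,11],[28,0],[33,14],[40,5],[44,0]]
[[6,14],[8,0],[21,11],[28,0],[33,14],[40,5],[44,0]]
[[6,14],[8,0],[21,11],[28,0],[33,19],[48,0]]
[[6,14],[8,0],[21,11],[28,5],[29,0],[33,19],[48,0]]
[[6,14],[8,3],[21,11],[28,5],[29,0],[33,19],[48,0]]
[[6,14],[8,3],[21,11],[22,16],[29,0],[33,19],[48,0]]
[[6,14],[8,3],[21,11],[22,16],[29,0],[33,19],[48,0]]
[[6,14],[8,3],[20,9],[21,11],[22,16],[29,0],[33,19],[48,0]]
[[6,14],[8,3],[20,9],[21,11],[22,16],[29,0],[33,19],[48,0]]
[[6,14],[8,3],[20,9],[21,11],[22,16],[29,0],[33,19],[48,18],[49,0]]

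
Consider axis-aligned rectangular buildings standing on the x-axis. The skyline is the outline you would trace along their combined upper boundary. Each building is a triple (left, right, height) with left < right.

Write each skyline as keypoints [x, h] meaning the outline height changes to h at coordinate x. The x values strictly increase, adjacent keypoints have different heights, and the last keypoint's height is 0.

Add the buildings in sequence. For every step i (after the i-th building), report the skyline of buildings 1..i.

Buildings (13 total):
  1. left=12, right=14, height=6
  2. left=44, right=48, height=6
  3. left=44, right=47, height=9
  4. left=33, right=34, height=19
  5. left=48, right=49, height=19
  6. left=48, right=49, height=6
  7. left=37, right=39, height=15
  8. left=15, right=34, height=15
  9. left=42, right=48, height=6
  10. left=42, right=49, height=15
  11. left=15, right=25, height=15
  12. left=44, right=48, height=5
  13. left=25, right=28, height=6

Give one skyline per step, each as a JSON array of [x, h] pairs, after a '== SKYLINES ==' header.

== SKYLINES ==
[[12,6],[14,0]]
[[12,6],[14,0],[44,6],[48,0]]
[[12,6],[14,0],[44,9],[47,6],[48,0]]
[[12,6],[14,0],[33,19],[34,0],[44,9],[47,6],[48,0]]
[[12,6],[14,0],[33,19],[34,0],[44,9],[47,6],[48,19],[49,0]]
[[12,6],[14,0],[33,19],[34,0],[44,9],[47,6],[48,19],[49,0]]
[[12,6],[14,0],[33,19],[34,0],[37,15],[39,0],[44,9],[47,6],[48,19],[49,0]]
[[12,6],[14,0],[15,15],[33,19],[34,0],[37,15],[39,0],[44,9],[47,6],[48,19],[49,0]]
[[12,6],[14,0],[15,15],[33,19],[34,0],[37,15],[39,0],[42,6],[44,9],[47,6],[48,19],[49,0]]
[[12,6],[14,0],[15,15],[33,19],[34,0],[37,15],[39,0],[42,15],[48,19],[49,0]]
[[12,6],[14,0],[15,15],[33,19],[34,0],[37,15],[39,0],[42,15],[48,19],[49,0]]
[[12,6],[14,0],[15,15],[33,19],[34,0],[37,15],[39,0],[42,15],[48,19],[49,0]]
[[12,6],[14,0],[15,15],[33,19],[34,0],[37,15],[39,0],[42,15],[48,19],[49,0]]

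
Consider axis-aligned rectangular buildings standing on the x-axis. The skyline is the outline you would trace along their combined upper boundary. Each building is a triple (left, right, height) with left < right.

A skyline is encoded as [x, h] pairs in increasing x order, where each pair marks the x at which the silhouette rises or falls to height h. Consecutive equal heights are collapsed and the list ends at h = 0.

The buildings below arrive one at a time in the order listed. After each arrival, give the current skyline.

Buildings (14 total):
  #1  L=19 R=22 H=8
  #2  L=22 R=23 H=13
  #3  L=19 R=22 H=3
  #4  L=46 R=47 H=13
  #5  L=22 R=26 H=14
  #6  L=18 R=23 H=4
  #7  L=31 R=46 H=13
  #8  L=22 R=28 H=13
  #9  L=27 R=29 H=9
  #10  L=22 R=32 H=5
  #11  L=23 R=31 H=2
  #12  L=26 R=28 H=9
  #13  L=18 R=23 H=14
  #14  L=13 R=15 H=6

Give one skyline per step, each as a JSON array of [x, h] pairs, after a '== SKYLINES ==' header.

== SKYLINES ==
[[19,8],[22,0]]
[[19,8],[22,13],[23,0]]
[[19,8],[22,13],[23,0]]
[[19,8],[22,13],[23,0],[46,13],[47,0]]
[[19,8],[22,14],[26,0],[46,13],[47,0]]
[[18,4],[19,8],[22,14],[26,0],[46,13],[47,0]]
[[18,4],[19,8],[22,14],[26,0],[31,13],[47,0]]
[[18,4],[19,8],[22,14],[26,13],[28,0],[31,13],[47,0]]
[[18,4],[19,8],[22,14],[26,13],[28,9],[29,0],[31,13],[47,0]]
[[18,4],[19,8],[22,14],[26,13],[28,9],[29,5],[31,13],[47,0]]
[[18,4],[19,8],[22,14],[26,13],[28,9],[29,5],[31,13],[47,0]]
[[18,4],[19,8],[22,14],[26,13],[28,9],[29,5],[31,13],[47,0]]
[[18,14],[26,13],[28,9],[29,5],[31,13],[47,0]]
[[13,6],[15,0],[18,14],[26,13],[28,9],[29,5],[31,13],[47,0]]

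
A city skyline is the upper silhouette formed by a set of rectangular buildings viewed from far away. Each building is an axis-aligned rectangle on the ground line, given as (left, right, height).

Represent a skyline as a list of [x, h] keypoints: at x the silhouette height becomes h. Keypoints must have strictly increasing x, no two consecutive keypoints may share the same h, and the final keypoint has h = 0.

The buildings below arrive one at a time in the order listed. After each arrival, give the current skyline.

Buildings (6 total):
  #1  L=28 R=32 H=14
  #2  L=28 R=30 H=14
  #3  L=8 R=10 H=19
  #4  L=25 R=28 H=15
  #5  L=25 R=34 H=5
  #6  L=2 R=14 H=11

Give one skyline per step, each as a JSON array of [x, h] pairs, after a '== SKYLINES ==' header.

== SKYLINES ==
[[28,14],[32,0]]
[[28,14],[32,0]]
[[8,19],[10,0],[28,14],[32,0]]
[[8,19],[10,0],[25,15],[28,14],[32,0]]
[[8,19],[10,0],[25,15],[28,14],[32,5],[34,0]]
[[2,11],[8,19],[10,11],[14,0],[25,15],[28,14],[32,5],[34,0]]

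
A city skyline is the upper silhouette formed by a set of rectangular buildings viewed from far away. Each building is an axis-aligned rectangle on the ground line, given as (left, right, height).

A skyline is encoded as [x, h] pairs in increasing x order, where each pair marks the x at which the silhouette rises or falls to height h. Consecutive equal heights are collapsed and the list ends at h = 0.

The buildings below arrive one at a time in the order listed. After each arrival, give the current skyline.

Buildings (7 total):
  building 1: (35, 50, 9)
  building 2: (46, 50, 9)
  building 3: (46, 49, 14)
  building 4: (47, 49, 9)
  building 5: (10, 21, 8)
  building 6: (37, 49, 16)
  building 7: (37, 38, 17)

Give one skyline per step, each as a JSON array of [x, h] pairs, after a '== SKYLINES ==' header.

== SKYLINES ==
[[35,9],[50,0]]
[[35,9],[50,0]]
[[35,9],[46,14],[49,9],[50,0]]
[[35,9],[46,14],[49,9],[50,0]]
[[10,8],[21,0],[35,9],[46,14],[49,9],[50,0]]
[[10,8],[21,0],[35,9],[37,16],[49,9],[50,0]]
[[10,8],[21,0],[35,9],[37,17],[38,16],[49,9],[50,0]]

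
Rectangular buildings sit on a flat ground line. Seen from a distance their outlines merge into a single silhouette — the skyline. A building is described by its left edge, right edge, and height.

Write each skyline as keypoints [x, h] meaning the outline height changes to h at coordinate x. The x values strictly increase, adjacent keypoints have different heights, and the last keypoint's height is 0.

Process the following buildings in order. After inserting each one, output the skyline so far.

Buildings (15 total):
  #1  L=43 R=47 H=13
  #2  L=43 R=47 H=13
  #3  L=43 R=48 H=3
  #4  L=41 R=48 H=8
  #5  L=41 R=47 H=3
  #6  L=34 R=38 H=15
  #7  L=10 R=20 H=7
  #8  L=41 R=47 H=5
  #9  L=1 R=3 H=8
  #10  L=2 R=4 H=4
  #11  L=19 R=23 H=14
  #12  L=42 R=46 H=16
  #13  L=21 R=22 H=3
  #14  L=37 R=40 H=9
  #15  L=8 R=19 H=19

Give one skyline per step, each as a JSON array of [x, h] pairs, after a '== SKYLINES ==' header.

== SKYLINES ==
[[43,13],[47,0]]
[[43,13],[47,0]]
[[43,13],[47,3],[48,0]]
[[41,8],[43,13],[47,8],[48,0]]
[[41,8],[43,13],[47,8],[48,0]]
[[34,15],[38,0],[41,8],[43,13],[47,8],[48,0]]
[[10,7],[20,0],[34,15],[38,0],[41,8],[43,13],[47,8],[48,0]]
[[10,7],[20,0],[34,15],[38,0],[41,8],[43,13],[47,8],[48,0]]
[[1,8],[3,0],[10,7],[20,0],[34,15],[38,0],[41,8],[43,13],[47,8],[48,0]]
[[1,8],[3,4],[4,0],[10,7],[20,0],[34,15],[38,0],[41,8],[43,13],[47,8],[48,0]]
[[1,8],[3,4],[4,0],[10,7],[19,14],[23,0],[34,15],[38,0],[41,8],[43,13],[47,8],[48,0]]
[[1,8],[3,4],[4,0],[10,7],[19,14],[23,0],[34,15],[38,0],[41,8],[42,16],[46,13],[47,8],[48,0]]
[[1,8],[3,4],[4,0],[10,7],[19,14],[23,0],[34,15],[38,0],[41,8],[42,16],[46,13],[47,8],[48,0]]
[[1,8],[3,4],[4,0],[10,7],[19,14],[23,0],[34,15],[38,9],[40,0],[41,8],[42,16],[46,13],[47,8],[48,0]]
[[1,8],[3,4],[4,0],[8,19],[19,14],[23,0],[34,15],[38,9],[40,0],[41,8],[42,16],[46,13],[47,8],[48,0]]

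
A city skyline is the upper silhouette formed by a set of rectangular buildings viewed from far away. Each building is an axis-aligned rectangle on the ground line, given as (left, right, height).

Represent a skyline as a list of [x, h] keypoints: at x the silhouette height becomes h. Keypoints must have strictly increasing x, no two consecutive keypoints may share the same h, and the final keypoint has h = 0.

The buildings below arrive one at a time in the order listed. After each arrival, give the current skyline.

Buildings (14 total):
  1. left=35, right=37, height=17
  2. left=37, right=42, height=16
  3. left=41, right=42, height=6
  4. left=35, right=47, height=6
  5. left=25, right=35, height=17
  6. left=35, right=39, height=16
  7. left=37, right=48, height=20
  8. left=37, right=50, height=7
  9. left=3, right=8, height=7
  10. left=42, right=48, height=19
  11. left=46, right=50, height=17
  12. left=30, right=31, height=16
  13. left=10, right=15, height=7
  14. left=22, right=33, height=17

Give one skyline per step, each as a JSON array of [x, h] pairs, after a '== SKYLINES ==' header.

== SKYLINES ==
[[35,17],[37,0]]
[[35,17],[37,16],[42,0]]
[[35,17],[37,16],[42,0]]
[[35,17],[37,16],[42,6],[47,0]]
[[25,17],[37,16],[42,6],[47,0]]
[[25,17],[37,16],[42,6],[47,0]]
[[25,17],[37,20],[48,0]]
[[25,17],[37,20],[48,7],[50,0]]
[[3,7],[8,0],[25,17],[37,20],[48,7],[50,0]]
[[3,7],[8,0],[25,17],[37,20],[48,7],[50,0]]
[[3,7],[8,0],[25,17],[37,20],[48,17],[50,0]]
[[3,7],[8,0],[25,17],[37,20],[48,17],[50,0]]
[[3,7],[8,0],[10,7],[15,0],[25,17],[37,20],[48,17],[50,0]]
[[3,7],[8,0],[10,7],[15,0],[22,17],[37,20],[48,17],[50,0]]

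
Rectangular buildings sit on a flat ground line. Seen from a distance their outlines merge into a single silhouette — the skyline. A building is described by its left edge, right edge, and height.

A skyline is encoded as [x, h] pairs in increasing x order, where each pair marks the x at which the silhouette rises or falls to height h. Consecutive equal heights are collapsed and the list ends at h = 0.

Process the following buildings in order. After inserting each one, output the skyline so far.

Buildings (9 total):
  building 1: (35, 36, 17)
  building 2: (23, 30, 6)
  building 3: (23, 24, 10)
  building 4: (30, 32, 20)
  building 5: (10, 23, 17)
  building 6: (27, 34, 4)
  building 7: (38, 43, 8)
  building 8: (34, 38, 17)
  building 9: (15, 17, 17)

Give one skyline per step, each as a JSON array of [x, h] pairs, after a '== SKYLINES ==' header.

== SKYLINES ==
[[35,17],[36,0]]
[[23,6],[30,0],[35,17],[36,0]]
[[23,10],[24,6],[30,0],[35,17],[36,0]]
[[23,10],[24,6],[30,20],[32,0],[35,17],[36,0]]
[[10,17],[23,10],[24,6],[30,20],[32,0],[35,17],[36,0]]
[[10,17],[23,10],[24,6],[30,20],[32,4],[34,0],[35,17],[36,0]]
[[10,17],[23,10],[24,6],[30,20],[32,4],[34,0],[35,17],[36,0],[38,8],[43,0]]
[[10,17],[23,10],[24,6],[30,20],[32,4],[34,17],[38,8],[43,0]]
[[10,17],[23,10],[24,6],[30,20],[32,4],[34,17],[38,8],[43,0]]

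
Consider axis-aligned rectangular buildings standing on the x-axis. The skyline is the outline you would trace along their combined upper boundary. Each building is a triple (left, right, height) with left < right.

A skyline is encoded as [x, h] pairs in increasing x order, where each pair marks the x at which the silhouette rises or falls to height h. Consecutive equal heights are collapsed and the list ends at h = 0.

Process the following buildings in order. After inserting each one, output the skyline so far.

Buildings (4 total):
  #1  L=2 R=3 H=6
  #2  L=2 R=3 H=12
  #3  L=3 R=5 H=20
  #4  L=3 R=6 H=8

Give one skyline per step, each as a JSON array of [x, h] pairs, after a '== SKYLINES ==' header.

== SKYLINES ==
[[2,6],[3,0]]
[[2,12],[3,0]]
[[2,12],[3,20],[5,0]]
[[2,12],[3,20],[5,8],[6,0]]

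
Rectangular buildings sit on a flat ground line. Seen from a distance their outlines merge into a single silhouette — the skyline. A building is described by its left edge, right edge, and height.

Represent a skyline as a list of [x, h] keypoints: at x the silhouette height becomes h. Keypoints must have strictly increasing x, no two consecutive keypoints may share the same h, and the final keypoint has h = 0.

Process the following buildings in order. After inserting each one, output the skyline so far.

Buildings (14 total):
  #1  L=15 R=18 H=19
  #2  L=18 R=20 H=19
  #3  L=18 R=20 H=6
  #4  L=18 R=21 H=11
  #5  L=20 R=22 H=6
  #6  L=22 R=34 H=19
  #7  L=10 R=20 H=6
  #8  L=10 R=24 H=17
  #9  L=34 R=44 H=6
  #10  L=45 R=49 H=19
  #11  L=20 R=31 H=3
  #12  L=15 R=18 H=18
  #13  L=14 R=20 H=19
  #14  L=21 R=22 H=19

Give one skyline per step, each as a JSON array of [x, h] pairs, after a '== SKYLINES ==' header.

== SKYLINES ==
[[15,19],[18,0]]
[[15,19],[20,0]]
[[15,19],[20,0]]
[[15,19],[20,11],[21,0]]
[[15,19],[20,11],[21,6],[22,0]]
[[15,19],[20,11],[21,6],[22,19],[34,0]]
[[10,6],[15,19],[20,11],[21,6],[22,19],[34,0]]
[[10,17],[15,19],[20,17],[22,19],[34,0]]
[[10,17],[15,19],[20,17],[22,19],[34,6],[44,0]]
[[10,17],[15,19],[20,17],[22,19],[34,6],[44,0],[45,19],[49,0]]
[[10,17],[15,19],[20,17],[22,19],[34,6],[44,0],[45,19],[49,0]]
[[10,17],[15,19],[20,17],[22,19],[34,6],[44,0],[45,19],[49,0]]
[[10,17],[14,19],[20,17],[22,19],[34,6],[44,0],[45,19],[49,0]]
[[10,17],[14,19],[20,17],[21,19],[34,6],[44,0],[45,19],[49,0]]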